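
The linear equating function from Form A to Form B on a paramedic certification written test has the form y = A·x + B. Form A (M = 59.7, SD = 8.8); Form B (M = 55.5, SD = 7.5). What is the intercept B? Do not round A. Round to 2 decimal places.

4.62

A = SD_Y / SD_X = 7.5 / 8.8 = 0.852273
B = M_Y − A·M_X = 55.5 − 0.852273 × 59.7 = 4.62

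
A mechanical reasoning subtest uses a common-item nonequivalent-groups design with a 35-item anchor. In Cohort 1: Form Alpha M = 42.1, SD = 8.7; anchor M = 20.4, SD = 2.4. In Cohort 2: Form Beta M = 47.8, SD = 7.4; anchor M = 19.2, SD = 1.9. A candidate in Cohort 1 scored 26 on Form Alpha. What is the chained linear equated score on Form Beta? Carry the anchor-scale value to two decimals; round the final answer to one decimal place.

Form Alpha → anchor (Cohort 1): v = (2.4/8.7)(26 − 42.1) + 20.4 = 15.96
anchor → Form Beta (Cohort 2): y = (7.4/1.9)(15.96 − 19.2) + 47.8 = 35.2

35.2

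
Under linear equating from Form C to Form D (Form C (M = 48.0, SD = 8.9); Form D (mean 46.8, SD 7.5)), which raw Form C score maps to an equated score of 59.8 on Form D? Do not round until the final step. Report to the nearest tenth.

63.4

Invert y = (SD_Y/SD_X)(x − M_X) + M_Y:
x = (SD_X/SD_Y)(y − M_Y) + M_X = (8.9/7.5)(59.8 − 46.8) + 48.0
x = 1.186667 × 13.000 + 48.0 = 63.4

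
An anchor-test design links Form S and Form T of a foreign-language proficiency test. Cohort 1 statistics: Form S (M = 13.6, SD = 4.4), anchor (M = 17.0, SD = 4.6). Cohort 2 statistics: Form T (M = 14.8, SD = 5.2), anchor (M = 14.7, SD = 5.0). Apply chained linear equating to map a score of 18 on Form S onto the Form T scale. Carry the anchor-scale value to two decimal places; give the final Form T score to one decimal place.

22.0

Form S → anchor (Cohort 1): v = (4.6/4.4)(18 − 13.6) + 17.0 = 21.60
anchor → Form T (Cohort 2): y = (5.2/5.0)(21.60 − 14.7) + 14.8 = 22.0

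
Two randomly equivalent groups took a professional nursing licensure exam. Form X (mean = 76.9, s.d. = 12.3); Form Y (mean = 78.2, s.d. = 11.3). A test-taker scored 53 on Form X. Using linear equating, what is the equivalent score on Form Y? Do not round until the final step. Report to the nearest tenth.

Linear equating: y = (SD_Y/SD_X)(x − M_X) + M_Y
y = (11.3/12.3)(53 − 76.9) + 78.2
y = 0.918699 × -23.9 + 78.2 = -21.9569 + 78.2 = 56.2

56.2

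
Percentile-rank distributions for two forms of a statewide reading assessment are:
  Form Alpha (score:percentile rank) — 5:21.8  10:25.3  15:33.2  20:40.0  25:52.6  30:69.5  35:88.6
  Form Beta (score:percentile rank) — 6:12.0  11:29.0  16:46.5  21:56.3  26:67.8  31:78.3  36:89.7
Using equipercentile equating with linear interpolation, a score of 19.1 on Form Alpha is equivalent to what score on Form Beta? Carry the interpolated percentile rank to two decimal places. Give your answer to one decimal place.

PR of 19.1 on Form Alpha: 33.2 + (19.1 − 15)/(20 − 15) × (40.0 − 33.2) = 38.78
On Form Beta, PR 38.78 falls between score 11 (PR 29.0) and 16 (PR 46.5).
Interpolate: 11 + (38.78 − 29.0)/(46.5 − 29.0) × (16 − 11) = 13.8

13.8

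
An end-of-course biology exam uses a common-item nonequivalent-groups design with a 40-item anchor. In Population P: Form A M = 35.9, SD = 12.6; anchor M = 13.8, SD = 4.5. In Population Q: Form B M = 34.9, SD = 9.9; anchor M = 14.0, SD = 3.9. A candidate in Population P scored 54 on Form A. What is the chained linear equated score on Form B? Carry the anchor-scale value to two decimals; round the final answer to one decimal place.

50.8

Form A → anchor (Population P): v = (4.5/12.6)(54 − 35.9) + 13.8 = 20.26
anchor → Form B (Population Q): y = (9.9/3.9)(20.26 − 14.0) + 34.9 = 50.8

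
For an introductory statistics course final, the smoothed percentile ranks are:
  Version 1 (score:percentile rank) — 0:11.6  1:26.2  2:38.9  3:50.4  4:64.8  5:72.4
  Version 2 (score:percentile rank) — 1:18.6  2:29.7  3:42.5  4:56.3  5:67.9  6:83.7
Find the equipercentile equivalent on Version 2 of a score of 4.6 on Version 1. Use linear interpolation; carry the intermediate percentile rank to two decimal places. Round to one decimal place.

PR of 4.6 on Version 1: 64.8 + (4.6 − 4)/(5 − 4) × (72.4 − 64.8) = 69.36
On Version 2, PR 69.36 falls between score 5 (PR 67.9) and 6 (PR 83.7).
Interpolate: 5 + (69.36 − 67.9)/(83.7 − 67.9) × (6 − 5) = 5.1

5.1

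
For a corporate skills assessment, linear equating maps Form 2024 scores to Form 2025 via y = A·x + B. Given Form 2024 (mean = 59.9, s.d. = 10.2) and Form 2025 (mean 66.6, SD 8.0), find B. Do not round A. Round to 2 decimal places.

A = SD_Y / SD_X = 8.0 / 10.2 = 0.784314
B = M_Y − A·M_X = 66.6 − 0.784314 × 59.9 = 19.62

19.62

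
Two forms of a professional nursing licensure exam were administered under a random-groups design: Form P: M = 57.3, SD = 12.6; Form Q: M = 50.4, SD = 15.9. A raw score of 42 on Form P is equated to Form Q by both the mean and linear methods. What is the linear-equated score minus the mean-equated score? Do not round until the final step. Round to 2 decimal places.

-4.01

Mean-equated: 42 + (50.4 − 57.3) = 35.10
Linear-equated: (15.9/12.6)(42 − 57.3) + 50.4 = 31.093
Difference = 31.093 − 35.10 = -4.01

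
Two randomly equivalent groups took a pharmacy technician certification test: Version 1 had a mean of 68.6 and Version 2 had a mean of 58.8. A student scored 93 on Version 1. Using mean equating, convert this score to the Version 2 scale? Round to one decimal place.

Mean equating: y = x + (M_Y − M_X) = 93 + (58.8 − 68.6) = 83.2

83.2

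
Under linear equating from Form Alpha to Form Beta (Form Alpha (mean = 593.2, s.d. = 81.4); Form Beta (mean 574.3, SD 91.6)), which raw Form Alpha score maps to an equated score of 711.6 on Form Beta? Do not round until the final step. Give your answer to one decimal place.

Invert y = (SD_Y/SD_X)(x − M_X) + M_Y:
x = (SD_X/SD_Y)(y − M_Y) + M_X = (81.4/91.6)(711.6 − 574.3) + 593.2
x = 0.888646 × 137.300 + 593.2 = 715.2

715.2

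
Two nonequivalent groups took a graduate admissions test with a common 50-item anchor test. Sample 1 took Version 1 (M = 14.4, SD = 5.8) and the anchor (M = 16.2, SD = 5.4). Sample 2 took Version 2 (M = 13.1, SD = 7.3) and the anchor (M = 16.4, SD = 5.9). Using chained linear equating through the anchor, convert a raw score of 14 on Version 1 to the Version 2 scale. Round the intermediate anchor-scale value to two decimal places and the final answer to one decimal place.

12.4

Version 1 → anchor (Sample 1): v = (5.4/5.8)(14 − 14.4) + 16.2 = 15.83
anchor → Version 2 (Sample 2): y = (7.3/5.9)(15.83 − 16.4) + 13.1 = 12.4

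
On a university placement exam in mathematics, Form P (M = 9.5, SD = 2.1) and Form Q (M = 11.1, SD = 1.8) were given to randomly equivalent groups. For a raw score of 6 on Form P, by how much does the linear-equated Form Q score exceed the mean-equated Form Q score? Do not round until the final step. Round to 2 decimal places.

0.50

Mean-equated: 6 + (11.1 − 9.5) = 7.60
Linear-equated: (1.8/2.1)(6 − 9.5) + 11.1 = 8.100
Difference = 8.100 − 7.60 = 0.50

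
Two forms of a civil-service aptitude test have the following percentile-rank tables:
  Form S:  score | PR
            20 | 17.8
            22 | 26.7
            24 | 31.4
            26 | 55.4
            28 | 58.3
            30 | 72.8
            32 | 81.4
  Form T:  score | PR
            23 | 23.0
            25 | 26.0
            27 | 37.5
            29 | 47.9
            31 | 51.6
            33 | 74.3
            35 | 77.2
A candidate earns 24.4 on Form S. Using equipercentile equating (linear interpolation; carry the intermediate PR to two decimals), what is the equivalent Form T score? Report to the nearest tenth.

26.8

PR of 24.4 on Form S: 31.4 + (24.4 − 24)/(26 − 24) × (55.4 − 31.4) = 36.20
On Form T, PR 36.20 falls between score 25 (PR 26.0) and 27 (PR 37.5).
Interpolate: 25 + (36.20 − 26.0)/(37.5 − 26.0) × (27 − 25) = 26.8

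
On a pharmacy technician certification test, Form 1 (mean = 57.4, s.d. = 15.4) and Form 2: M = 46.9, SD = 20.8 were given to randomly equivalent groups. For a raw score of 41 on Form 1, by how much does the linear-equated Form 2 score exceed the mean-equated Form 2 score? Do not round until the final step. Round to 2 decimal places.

Mean-equated: 41 + (46.9 − 57.4) = 30.50
Linear-equated: (20.8/15.4)(41 − 57.4) + 46.9 = 24.749
Difference = 24.749 − 30.50 = -5.75

-5.75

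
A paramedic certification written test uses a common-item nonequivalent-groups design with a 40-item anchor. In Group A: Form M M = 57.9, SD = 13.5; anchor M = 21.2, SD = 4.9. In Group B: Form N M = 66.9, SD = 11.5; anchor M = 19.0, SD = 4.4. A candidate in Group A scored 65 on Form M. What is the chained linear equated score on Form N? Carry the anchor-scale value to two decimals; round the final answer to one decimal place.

Form M → anchor (Group A): v = (4.9/13.5)(65 − 57.9) + 21.2 = 23.78
anchor → Form N (Group B): y = (11.5/4.4)(23.78 − 19.0) + 66.9 = 79.4

79.4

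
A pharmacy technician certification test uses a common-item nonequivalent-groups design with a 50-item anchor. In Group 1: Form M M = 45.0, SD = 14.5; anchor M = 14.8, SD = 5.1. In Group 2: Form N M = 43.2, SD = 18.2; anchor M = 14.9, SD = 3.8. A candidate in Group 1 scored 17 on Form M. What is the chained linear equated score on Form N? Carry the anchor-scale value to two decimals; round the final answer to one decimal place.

-4.5

Form M → anchor (Group 1): v = (5.1/14.5)(17 − 45.0) + 14.8 = 4.95
anchor → Form N (Group 2): y = (18.2/3.8)(4.95 − 14.9) + 43.2 = -4.5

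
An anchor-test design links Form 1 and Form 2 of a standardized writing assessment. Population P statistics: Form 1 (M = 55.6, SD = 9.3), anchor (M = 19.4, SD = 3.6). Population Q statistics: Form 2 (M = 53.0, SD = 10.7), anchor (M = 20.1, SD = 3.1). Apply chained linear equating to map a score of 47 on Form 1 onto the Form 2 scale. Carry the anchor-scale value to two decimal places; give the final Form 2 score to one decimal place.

Form 1 → anchor (Population P): v = (3.6/9.3)(47 − 55.6) + 19.4 = 16.07
anchor → Form 2 (Population Q): y = (10.7/3.1)(16.07 − 20.1) + 53.0 = 39.1

39.1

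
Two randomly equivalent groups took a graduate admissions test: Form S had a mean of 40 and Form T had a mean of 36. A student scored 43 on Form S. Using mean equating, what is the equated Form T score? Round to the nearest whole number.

Mean equating: y = x + (M_Y − M_X) = 43 + (36 − 40) = 39

39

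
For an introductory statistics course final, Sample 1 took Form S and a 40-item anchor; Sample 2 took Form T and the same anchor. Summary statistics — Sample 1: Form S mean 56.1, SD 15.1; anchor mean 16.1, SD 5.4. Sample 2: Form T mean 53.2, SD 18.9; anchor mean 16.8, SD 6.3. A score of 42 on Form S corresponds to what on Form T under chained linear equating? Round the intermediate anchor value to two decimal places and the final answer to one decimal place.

36.0

Form S → anchor (Sample 1): v = (5.4/15.1)(42 − 56.1) + 16.1 = 11.06
anchor → Form T (Sample 2): y = (18.9/6.3)(11.06 − 16.8) + 53.2 = 36.0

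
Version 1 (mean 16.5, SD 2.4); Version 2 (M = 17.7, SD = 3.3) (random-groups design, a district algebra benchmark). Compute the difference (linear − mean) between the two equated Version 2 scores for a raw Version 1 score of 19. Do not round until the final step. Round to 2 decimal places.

0.94

Mean-equated: 19 + (17.7 − 16.5) = 20.20
Linear-equated: (3.3/2.4)(19 − 16.5) + 17.7 = 21.137
Difference = 21.137 − 20.20 = 0.94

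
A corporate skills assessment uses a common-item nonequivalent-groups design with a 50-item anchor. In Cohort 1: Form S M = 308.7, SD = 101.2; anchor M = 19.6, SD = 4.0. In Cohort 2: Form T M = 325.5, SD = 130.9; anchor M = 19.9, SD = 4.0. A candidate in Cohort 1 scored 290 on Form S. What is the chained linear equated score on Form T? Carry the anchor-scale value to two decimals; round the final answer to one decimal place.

291.5

Form S → anchor (Cohort 1): v = (4.0/101.2)(290 − 308.7) + 19.6 = 18.86
anchor → Form T (Cohort 2): y = (130.9/4.0)(18.86 − 19.9) + 325.5 = 291.5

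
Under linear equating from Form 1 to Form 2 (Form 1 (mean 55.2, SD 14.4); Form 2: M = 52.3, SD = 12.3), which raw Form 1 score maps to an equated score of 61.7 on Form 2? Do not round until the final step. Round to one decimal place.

Invert y = (SD_Y/SD_X)(x − M_X) + M_Y:
x = (SD_X/SD_Y)(y − M_Y) + M_X = (14.4/12.3)(61.7 − 52.3) + 55.2
x = 1.170732 × 9.400 + 55.2 = 66.2

66.2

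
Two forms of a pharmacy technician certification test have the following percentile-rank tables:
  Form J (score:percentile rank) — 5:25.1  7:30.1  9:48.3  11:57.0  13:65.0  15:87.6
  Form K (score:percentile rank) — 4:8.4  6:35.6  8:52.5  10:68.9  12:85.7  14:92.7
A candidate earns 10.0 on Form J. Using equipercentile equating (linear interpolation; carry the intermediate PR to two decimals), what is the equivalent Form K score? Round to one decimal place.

8.0

PR of 10.0 on Form J: 48.3 + (10.0 − 9)/(11 − 9) × (57.0 − 48.3) = 52.65
On Form K, PR 52.65 falls between score 8 (PR 52.5) and 10 (PR 68.9).
Interpolate: 8 + (52.65 − 52.5)/(68.9 − 52.5) × (10 − 8) = 8.0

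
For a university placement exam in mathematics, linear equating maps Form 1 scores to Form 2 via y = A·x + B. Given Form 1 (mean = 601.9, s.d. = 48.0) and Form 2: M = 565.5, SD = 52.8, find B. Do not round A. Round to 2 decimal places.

-96.59

A = SD_Y / SD_X = 52.8 / 48.0 = 1.100000
B = M_Y − A·M_X = 565.5 − 1.100000 × 601.9 = -96.59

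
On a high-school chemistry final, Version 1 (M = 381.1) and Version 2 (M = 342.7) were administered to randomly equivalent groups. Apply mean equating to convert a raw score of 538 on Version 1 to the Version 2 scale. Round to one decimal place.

Mean equating: y = x + (M_Y − M_X) = 538 + (342.7 − 381.1) = 499.6

499.6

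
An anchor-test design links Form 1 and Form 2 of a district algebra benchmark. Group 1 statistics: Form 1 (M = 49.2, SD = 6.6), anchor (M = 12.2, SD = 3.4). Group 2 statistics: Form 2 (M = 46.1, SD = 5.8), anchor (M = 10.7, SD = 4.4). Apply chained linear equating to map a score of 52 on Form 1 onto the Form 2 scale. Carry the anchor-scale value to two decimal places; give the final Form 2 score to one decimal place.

50.0

Form 1 → anchor (Group 1): v = (3.4/6.6)(52 − 49.2) + 12.2 = 13.64
anchor → Form 2 (Group 2): y = (5.8/4.4)(13.64 − 10.7) + 46.1 = 50.0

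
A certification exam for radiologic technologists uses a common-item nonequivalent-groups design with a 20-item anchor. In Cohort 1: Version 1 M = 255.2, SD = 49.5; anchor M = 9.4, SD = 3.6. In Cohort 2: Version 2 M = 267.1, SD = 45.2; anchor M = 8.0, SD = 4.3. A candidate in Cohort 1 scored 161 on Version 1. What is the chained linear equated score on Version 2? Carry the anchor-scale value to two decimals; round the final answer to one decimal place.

Version 1 → anchor (Cohort 1): v = (3.6/49.5)(161 − 255.2) + 9.4 = 2.55
anchor → Version 2 (Cohort 2): y = (45.2/4.3)(2.55 − 8.0) + 267.1 = 209.8

209.8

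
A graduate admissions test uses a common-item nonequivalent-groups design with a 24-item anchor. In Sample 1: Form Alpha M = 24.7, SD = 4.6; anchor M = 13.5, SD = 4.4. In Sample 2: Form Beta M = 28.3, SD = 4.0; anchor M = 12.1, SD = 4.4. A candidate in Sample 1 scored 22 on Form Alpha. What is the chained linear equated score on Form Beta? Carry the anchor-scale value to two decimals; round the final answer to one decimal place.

Form Alpha → anchor (Sample 1): v = (4.4/4.6)(22 − 24.7) + 13.5 = 10.92
anchor → Form Beta (Sample 2): y = (4.0/4.4)(10.92 − 12.1) + 28.3 = 27.2

27.2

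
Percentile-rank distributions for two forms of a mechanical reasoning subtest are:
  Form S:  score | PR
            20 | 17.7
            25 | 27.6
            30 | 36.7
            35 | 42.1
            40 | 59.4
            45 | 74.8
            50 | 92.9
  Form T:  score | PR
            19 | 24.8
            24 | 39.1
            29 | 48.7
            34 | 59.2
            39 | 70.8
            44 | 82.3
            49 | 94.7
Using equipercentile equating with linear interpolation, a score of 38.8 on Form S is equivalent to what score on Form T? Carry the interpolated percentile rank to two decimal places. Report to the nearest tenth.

PR of 38.8 on Form S: 42.1 + (38.8 − 35)/(40 − 35) × (59.4 − 42.1) = 55.25
On Form T, PR 55.25 falls between score 29 (PR 48.7) and 34 (PR 59.2).
Interpolate: 29 + (55.25 − 48.7)/(59.2 − 48.7) × (34 − 29) = 32.1

32.1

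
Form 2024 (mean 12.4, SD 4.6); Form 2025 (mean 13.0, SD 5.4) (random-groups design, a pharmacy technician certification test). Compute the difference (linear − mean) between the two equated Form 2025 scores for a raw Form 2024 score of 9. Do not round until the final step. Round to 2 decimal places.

Mean-equated: 9 + (13.0 − 12.4) = 9.60
Linear-equated: (5.4/4.6)(9 − 12.4) + 13.0 = 9.009
Difference = 9.009 − 9.60 = -0.59

-0.59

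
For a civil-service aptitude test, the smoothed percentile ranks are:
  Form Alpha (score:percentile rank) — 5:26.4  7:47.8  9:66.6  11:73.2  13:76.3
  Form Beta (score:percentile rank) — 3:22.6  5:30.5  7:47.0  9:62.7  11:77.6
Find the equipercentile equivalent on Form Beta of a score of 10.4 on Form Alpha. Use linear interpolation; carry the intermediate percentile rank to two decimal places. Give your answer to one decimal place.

PR of 10.4 on Form Alpha: 66.6 + (10.4 − 9)/(11 − 9) × (73.2 − 66.6) = 71.22
On Form Beta, PR 71.22 falls between score 9 (PR 62.7) and 11 (PR 77.6).
Interpolate: 9 + (71.22 − 62.7)/(77.6 − 62.7) × (11 − 9) = 10.1

10.1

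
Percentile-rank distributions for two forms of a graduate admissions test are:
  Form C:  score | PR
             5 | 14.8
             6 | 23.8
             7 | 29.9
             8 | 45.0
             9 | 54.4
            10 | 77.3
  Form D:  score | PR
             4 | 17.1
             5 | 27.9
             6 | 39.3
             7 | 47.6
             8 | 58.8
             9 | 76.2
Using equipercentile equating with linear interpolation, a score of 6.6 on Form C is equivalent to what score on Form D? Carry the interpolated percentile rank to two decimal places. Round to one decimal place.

PR of 6.6 on Form C: 23.8 + (6.6 − 6)/(7 − 6) × (29.9 − 23.8) = 27.46
On Form D, PR 27.46 falls between score 4 (PR 17.1) and 5 (PR 27.9).
Interpolate: 4 + (27.46 − 17.1)/(27.9 − 17.1) × (5 − 4) = 5.0

5.0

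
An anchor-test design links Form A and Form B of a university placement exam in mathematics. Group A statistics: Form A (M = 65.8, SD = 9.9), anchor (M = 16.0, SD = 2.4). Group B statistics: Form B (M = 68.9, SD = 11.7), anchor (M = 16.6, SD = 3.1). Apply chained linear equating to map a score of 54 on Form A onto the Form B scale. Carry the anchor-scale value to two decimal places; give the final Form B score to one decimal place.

Form A → anchor (Group A): v = (2.4/9.9)(54 − 65.8) + 16.0 = 13.14
anchor → Form B (Group B): y = (11.7/3.1)(13.14 − 16.6) + 68.9 = 55.8

55.8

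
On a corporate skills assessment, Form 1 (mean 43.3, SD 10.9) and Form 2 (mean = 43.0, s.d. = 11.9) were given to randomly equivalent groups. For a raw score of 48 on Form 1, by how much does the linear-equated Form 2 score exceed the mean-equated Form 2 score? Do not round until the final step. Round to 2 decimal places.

0.43

Mean-equated: 48 + (43.0 − 43.3) = 47.70
Linear-equated: (11.9/10.9)(48 − 43.3) + 43.0 = 48.131
Difference = 48.131 − 47.70 = 0.43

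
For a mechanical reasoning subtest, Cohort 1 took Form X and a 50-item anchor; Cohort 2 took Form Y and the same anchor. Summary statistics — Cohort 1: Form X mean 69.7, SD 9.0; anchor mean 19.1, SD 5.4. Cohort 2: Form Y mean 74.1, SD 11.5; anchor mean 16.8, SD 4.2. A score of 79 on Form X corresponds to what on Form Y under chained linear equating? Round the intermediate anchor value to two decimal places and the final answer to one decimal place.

95.7

Form X → anchor (Cohort 1): v = (5.4/9.0)(79 − 69.7) + 19.1 = 24.68
anchor → Form Y (Cohort 2): y = (11.5/4.2)(24.68 − 16.8) + 74.1 = 95.7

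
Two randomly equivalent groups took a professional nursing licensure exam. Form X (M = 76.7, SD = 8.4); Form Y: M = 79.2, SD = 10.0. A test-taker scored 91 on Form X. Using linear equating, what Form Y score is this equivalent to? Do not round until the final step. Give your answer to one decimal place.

Linear equating: y = (SD_Y/SD_X)(x − M_X) + M_Y
y = (10.0/8.4)(91 − 76.7) + 79.2
y = 1.190476 × 14.3 + 79.2 = 17.0238 + 79.2 = 96.2

96.2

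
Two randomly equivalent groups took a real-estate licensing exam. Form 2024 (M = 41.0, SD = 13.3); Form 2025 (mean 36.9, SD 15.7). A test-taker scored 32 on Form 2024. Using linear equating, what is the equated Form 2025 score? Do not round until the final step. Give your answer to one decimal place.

26.3

Linear equating: y = (SD_Y/SD_X)(x − M_X) + M_Y
y = (15.7/13.3)(32 − 41.0) + 36.9
y = 1.180451 × -9.0 + 36.9 = -10.6241 + 36.9 = 26.3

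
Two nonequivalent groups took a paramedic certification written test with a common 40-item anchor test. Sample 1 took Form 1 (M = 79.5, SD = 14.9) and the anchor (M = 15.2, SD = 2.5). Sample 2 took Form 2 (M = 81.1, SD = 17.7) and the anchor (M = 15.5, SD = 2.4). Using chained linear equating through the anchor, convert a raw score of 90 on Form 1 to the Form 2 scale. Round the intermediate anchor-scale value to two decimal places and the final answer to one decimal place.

Form 1 → anchor (Sample 1): v = (2.5/14.9)(90 − 79.5) + 15.2 = 16.96
anchor → Form 2 (Sample 2): y = (17.7/2.4)(16.96 − 15.5) + 81.1 = 91.9

91.9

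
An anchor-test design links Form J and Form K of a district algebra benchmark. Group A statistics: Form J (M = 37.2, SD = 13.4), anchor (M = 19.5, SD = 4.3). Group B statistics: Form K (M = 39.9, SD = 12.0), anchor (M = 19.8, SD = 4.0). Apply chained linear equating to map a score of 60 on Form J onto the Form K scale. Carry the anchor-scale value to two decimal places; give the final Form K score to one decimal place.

Form J → anchor (Group A): v = (4.3/13.4)(60 − 37.2) + 19.5 = 26.82
anchor → Form K (Group B): y = (12.0/4.0)(26.82 − 19.8) + 39.9 = 61.0

61.0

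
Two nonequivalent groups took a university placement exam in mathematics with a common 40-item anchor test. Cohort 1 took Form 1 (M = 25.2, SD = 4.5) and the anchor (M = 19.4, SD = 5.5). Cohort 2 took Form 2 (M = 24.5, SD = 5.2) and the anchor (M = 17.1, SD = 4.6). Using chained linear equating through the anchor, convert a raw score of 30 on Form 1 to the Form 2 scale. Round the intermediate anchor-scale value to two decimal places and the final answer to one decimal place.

Form 1 → anchor (Cohort 1): v = (5.5/4.5)(30 − 25.2) + 19.4 = 25.27
anchor → Form 2 (Cohort 2): y = (5.2/4.6)(25.27 − 17.1) + 24.5 = 33.7

33.7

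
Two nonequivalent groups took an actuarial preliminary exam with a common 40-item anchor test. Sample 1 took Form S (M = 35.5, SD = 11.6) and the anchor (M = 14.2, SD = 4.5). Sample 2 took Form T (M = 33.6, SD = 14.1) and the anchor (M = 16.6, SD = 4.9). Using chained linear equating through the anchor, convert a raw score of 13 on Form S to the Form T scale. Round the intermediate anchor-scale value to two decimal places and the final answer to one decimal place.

Form S → anchor (Sample 1): v = (4.5/11.6)(13 − 35.5) + 14.2 = 5.47
anchor → Form T (Sample 2): y = (14.1/4.9)(5.47 − 16.6) + 33.6 = 1.6

1.6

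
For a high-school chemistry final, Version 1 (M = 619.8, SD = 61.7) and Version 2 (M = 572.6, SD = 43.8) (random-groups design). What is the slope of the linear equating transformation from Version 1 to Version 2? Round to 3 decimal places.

A = SD_Y / SD_X = 43.8 / 61.7 = 0.710

0.710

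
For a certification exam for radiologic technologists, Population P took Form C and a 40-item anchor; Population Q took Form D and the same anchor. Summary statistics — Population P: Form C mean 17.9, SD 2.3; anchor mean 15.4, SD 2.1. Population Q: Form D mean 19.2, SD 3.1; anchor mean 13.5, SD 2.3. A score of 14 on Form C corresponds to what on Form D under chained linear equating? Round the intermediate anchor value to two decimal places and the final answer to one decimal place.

Form C → anchor (Population P): v = (2.1/2.3)(14 − 17.9) + 15.4 = 11.84
anchor → Form D (Population Q): y = (3.1/2.3)(11.84 − 13.5) + 19.2 = 17.0

17.0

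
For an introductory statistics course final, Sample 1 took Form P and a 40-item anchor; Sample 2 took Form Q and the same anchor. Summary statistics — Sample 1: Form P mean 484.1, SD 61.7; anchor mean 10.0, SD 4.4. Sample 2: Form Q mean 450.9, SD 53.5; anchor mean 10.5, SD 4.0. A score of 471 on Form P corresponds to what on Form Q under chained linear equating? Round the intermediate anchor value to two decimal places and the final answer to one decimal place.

Form P → anchor (Sample 1): v = (4.4/61.7)(471 − 484.1) + 10.0 = 9.07
anchor → Form Q (Sample 2): y = (53.5/4.0)(9.07 − 10.5) + 450.9 = 431.8

431.8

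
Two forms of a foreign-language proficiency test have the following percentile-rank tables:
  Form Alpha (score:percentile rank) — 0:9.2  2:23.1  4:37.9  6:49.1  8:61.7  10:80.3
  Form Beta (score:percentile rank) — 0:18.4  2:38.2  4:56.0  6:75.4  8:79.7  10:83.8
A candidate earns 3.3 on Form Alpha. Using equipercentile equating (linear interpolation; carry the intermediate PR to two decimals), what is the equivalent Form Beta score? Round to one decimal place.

1.4

PR of 3.3 on Form Alpha: 23.1 + (3.3 − 2)/(4 − 2) × (37.9 − 23.1) = 32.72
On Form Beta, PR 32.72 falls between score 0 (PR 18.4) and 2 (PR 38.2).
Interpolate: 0 + (32.72 − 18.4)/(38.2 − 18.4) × (2 − 0) = 1.4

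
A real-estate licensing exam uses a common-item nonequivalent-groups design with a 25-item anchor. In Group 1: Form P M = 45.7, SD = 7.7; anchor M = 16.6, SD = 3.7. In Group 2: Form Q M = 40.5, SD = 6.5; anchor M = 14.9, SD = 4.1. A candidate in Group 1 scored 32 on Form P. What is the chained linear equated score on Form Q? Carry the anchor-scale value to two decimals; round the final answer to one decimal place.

Form P → anchor (Group 1): v = (3.7/7.7)(32 − 45.7) + 16.6 = 10.02
anchor → Form Q (Group 2): y = (6.5/4.1)(10.02 − 14.9) + 40.5 = 32.8

32.8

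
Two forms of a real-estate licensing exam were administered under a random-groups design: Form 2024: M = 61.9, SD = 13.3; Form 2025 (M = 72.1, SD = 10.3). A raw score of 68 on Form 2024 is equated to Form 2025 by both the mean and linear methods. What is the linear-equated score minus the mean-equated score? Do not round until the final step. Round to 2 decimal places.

-1.38

Mean-equated: 68 + (72.1 − 61.9) = 78.20
Linear-equated: (10.3/13.3)(68 − 61.9) + 72.1 = 76.824
Difference = 76.824 − 78.20 = -1.38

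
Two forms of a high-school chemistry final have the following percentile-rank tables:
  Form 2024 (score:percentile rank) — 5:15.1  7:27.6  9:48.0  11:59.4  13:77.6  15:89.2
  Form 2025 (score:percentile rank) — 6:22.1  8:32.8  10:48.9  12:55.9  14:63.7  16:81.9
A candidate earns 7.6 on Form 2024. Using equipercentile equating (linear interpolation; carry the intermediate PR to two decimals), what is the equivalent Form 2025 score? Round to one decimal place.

PR of 7.6 on Form 2024: 27.6 + (7.6 − 7)/(9 − 7) × (48.0 − 27.6) = 33.72
On Form 2025, PR 33.72 falls between score 8 (PR 32.8) and 10 (PR 48.9).
Interpolate: 8 + (33.72 − 32.8)/(48.9 − 32.8) × (10 − 8) = 8.1

8.1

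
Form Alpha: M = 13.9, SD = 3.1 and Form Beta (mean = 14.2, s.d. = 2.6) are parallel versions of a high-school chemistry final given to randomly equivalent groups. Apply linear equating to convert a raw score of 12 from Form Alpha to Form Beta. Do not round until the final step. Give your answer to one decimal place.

12.6

Linear equating: y = (SD_Y/SD_X)(x − M_X) + M_Y
y = (2.6/3.1)(12 − 13.9) + 14.2
y = 0.838710 × -1.9 + 14.2 = -1.5935 + 14.2 = 12.6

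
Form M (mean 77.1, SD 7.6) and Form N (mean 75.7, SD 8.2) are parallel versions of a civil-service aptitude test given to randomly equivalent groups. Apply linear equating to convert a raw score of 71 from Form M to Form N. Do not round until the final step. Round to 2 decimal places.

69.12

Linear equating: y = (SD_Y/SD_X)(x − M_X) + M_Y
y = (8.2/7.6)(71 − 77.1) + 75.7
y = 1.078947 × -6.1 + 75.7 = -6.5816 + 75.7 = 69.12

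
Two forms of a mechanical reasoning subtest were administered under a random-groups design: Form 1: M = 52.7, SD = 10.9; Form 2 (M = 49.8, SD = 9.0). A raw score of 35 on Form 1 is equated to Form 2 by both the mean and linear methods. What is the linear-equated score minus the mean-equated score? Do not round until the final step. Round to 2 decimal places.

3.09

Mean-equated: 35 + (49.8 − 52.7) = 32.10
Linear-equated: (9.0/10.9)(35 − 52.7) + 49.8 = 35.185
Difference = 35.185 − 32.10 = 3.09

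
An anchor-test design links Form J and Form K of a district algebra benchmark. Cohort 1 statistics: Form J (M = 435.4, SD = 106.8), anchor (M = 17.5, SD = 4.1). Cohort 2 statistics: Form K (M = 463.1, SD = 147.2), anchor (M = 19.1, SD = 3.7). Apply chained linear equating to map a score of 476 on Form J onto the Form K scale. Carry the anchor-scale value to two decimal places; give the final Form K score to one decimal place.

461.5

Form J → anchor (Cohort 1): v = (4.1/106.8)(476 − 435.4) + 17.5 = 19.06
anchor → Form K (Cohort 2): y = (147.2/3.7)(19.06 − 19.1) + 463.1 = 461.5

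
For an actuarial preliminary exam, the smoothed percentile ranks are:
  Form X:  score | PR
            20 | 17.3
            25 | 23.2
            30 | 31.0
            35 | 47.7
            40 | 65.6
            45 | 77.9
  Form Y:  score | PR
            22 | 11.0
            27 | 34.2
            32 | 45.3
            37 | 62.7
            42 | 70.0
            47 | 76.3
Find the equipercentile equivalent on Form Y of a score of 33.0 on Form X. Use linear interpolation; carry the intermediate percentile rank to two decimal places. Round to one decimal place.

30.1

PR of 33.0 on Form X: 31.0 + (33.0 − 30)/(35 − 30) × (47.7 − 31.0) = 41.02
On Form Y, PR 41.02 falls between score 27 (PR 34.2) and 32 (PR 45.3).
Interpolate: 27 + (41.02 − 34.2)/(45.3 − 34.2) × (32 − 27) = 30.1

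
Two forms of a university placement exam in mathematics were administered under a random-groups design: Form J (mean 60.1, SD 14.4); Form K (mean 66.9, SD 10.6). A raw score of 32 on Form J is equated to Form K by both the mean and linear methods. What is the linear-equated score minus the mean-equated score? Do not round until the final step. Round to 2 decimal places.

Mean-equated: 32 + (66.9 − 60.1) = 38.80
Linear-equated: (10.6/14.4)(32 − 60.1) + 66.9 = 46.215
Difference = 46.215 − 38.80 = 7.42

7.42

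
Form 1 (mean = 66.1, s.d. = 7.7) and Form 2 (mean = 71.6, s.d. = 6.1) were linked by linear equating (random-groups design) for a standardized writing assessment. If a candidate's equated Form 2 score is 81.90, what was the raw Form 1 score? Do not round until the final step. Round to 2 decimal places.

79.10

Invert y = (SD_Y/SD_X)(x − M_X) + M_Y:
x = (SD_X/SD_Y)(y − M_Y) + M_X = (7.7/6.1)(81.90 − 71.6) + 66.1
x = 1.262295 × 10.300 + 66.1 = 79.10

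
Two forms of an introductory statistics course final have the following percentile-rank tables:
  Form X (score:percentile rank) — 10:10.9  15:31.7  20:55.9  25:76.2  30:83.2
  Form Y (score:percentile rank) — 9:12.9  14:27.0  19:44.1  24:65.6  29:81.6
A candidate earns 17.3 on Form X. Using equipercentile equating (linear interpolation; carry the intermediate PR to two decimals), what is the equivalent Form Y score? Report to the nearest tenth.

PR of 17.3 on Form X: 31.7 + (17.3 − 15)/(20 − 15) × (55.9 − 31.7) = 42.83
On Form Y, PR 42.83 falls between score 14 (PR 27.0) and 19 (PR 44.1).
Interpolate: 14 + (42.83 − 27.0)/(44.1 − 27.0) × (19 − 14) = 18.6

18.6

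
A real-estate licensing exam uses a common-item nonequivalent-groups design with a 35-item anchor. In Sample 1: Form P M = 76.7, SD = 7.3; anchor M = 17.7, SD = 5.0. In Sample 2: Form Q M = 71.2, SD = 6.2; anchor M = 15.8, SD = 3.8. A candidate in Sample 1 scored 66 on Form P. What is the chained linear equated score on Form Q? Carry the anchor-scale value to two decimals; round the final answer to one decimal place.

Form P → anchor (Sample 1): v = (5.0/7.3)(66 − 76.7) + 17.7 = 10.37
anchor → Form Q (Sample 2): y = (6.2/3.8)(10.37 − 15.8) + 71.2 = 62.3

62.3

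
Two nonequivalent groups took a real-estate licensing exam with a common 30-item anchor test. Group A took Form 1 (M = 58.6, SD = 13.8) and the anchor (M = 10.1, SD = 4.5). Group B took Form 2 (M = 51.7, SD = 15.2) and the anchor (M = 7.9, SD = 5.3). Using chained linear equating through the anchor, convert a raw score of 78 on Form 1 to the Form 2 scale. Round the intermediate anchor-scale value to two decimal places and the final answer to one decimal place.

76.2

Form 1 → anchor (Group A): v = (4.5/13.8)(78 − 58.6) + 10.1 = 16.43
anchor → Form 2 (Group B): y = (15.2/5.3)(16.43 − 7.9) + 51.7 = 76.2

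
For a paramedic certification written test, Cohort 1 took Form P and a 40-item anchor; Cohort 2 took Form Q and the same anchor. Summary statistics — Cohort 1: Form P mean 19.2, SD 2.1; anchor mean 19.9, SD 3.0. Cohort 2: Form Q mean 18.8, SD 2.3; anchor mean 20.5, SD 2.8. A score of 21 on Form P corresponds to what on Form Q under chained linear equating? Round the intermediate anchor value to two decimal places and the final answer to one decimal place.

20.4

Form P → anchor (Cohort 1): v = (3.0/2.1)(21 − 19.2) + 19.9 = 22.47
anchor → Form Q (Cohort 2): y = (2.3/2.8)(22.47 − 20.5) + 18.8 = 20.4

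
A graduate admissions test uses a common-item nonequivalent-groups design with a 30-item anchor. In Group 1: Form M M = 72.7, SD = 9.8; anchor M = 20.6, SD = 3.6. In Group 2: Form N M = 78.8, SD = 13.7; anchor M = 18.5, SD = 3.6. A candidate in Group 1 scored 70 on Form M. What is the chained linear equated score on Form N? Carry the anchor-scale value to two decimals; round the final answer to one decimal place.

83.0

Form M → anchor (Group 1): v = (3.6/9.8)(70 − 72.7) + 20.6 = 19.61
anchor → Form N (Group 2): y = (13.7/3.6)(19.61 − 18.5) + 78.8 = 83.0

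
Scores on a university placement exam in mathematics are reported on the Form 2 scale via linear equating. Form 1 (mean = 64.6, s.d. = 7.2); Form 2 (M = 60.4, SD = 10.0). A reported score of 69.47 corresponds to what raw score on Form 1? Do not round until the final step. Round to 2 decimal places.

Invert y = (SD_Y/SD_X)(x − M_X) + M_Y:
x = (SD_X/SD_Y)(y − M_Y) + M_X = (7.2/10.0)(69.47 − 60.4) + 64.6
x = 0.720000 × 9.070 + 64.6 = 71.13

71.13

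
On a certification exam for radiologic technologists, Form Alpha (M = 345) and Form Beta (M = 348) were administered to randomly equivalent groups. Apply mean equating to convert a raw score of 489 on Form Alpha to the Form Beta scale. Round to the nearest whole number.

492

Mean equating: y = x + (M_Y − M_X) = 489 + (348 − 345) = 492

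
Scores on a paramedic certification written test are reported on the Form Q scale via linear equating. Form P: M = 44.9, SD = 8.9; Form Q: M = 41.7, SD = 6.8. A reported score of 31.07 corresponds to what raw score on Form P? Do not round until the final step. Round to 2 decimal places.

Invert y = (SD_Y/SD_X)(x − M_X) + M_Y:
x = (SD_X/SD_Y)(y − M_Y) + M_X = (8.9/6.8)(31.07 − 41.7) + 44.9
x = 1.308824 × -10.630 + 44.9 = 30.99

30.99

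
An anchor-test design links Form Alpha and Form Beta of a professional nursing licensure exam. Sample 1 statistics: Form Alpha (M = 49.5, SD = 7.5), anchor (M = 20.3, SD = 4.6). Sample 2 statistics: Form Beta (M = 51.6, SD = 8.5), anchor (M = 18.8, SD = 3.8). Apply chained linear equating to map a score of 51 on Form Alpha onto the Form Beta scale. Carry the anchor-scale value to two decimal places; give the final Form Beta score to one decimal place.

Form Alpha → anchor (Sample 1): v = (4.6/7.5)(51 − 49.5) + 20.3 = 21.22
anchor → Form Beta (Sample 2): y = (8.5/3.8)(21.22 − 18.8) + 51.6 = 57.0

57.0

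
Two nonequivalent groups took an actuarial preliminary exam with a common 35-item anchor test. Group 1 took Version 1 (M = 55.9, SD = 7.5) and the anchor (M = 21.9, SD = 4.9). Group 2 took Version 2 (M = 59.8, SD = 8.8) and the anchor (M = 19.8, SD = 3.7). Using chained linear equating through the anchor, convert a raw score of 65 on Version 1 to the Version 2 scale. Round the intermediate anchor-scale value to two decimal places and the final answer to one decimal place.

Version 1 → anchor (Group 1): v = (4.9/7.5)(65 − 55.9) + 21.9 = 27.85
anchor → Version 2 (Group 2): y = (8.8/3.7)(27.85 − 19.8) + 59.8 = 78.9

78.9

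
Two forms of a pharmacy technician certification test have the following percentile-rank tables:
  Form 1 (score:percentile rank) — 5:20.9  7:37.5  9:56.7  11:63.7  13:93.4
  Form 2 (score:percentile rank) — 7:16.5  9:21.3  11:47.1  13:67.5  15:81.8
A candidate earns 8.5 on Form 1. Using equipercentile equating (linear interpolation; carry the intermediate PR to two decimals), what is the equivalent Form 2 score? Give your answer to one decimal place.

PR of 8.5 on Form 1: 37.5 + (8.5 − 7)/(9 − 7) × (56.7 − 37.5) = 51.90
On Form 2, PR 51.90 falls between score 11 (PR 47.1) and 13 (PR 67.5).
Interpolate: 11 + (51.90 − 47.1)/(67.5 − 47.1) × (13 − 11) = 11.5

11.5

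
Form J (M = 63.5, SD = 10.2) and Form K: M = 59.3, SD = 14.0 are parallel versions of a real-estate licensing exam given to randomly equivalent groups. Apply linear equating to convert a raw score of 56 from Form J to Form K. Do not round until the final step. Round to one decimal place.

49.0

Linear equating: y = (SD_Y/SD_X)(x − M_X) + M_Y
y = (14.0/10.2)(56 − 63.5) + 59.3
y = 1.372549 × -7.5 + 59.3 = -10.2941 + 59.3 = 49.0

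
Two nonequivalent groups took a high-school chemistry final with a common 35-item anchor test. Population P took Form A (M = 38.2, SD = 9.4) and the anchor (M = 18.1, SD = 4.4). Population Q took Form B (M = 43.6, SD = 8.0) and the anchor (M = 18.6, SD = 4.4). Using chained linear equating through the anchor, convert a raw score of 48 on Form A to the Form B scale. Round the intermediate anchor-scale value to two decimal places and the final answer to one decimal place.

51.0

Form A → anchor (Population P): v = (4.4/9.4)(48 − 38.2) + 18.1 = 22.69
anchor → Form B (Population Q): y = (8.0/4.4)(22.69 − 18.6) + 43.6 = 51.0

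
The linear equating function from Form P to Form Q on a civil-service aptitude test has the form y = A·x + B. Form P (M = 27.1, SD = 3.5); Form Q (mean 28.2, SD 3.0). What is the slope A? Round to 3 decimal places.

0.857

A = SD_Y / SD_X = 3.0 / 3.5 = 0.857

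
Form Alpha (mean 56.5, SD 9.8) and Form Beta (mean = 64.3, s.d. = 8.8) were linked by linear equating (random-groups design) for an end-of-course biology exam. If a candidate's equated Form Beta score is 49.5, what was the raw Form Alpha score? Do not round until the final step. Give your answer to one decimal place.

Invert y = (SD_Y/SD_X)(x − M_X) + M_Y:
x = (SD_X/SD_Y)(y − M_Y) + M_X = (9.8/8.8)(49.5 − 64.3) + 56.5
x = 1.113636 × -14.800 + 56.5 = 40.0

40.0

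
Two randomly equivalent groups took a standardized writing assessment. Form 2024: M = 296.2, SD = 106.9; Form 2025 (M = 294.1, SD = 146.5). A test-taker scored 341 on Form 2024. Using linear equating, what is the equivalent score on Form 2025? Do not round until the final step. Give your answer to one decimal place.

355.5

Linear equating: y = (SD_Y/SD_X)(x − M_X) + M_Y
y = (146.5/106.9)(341 − 296.2) + 294.1
y = 1.370440 × 44.8 + 294.1 = 61.3957 + 294.1 = 355.5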